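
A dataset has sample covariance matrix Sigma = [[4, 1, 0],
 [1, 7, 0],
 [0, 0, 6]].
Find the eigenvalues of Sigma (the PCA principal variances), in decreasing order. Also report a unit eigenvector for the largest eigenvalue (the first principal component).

Step 1 — characteristic polynomial p(λ) = det(λI - Sigma) = λ³ - tr·λ² + c_1·λ - det, where tr = trace, c_1 = sum of the principal 2×2 minors, det = det(Sigma):
  tr = 4 + 7 + 6 = 17,
  c_1 = (4·7 - (1)²) + (4·6 - (0)²) + (7·6 - (0)²) = 27 + 24 + 42 = 93,
  det = 4·(7·6 - (0)²) - (1)·((1)·6 - (0)·(0)) + (0)·((1)·(0) - 7·(0)) = 4·(42) - (1)·(6) + (0)·(0) = 162.
  So p(λ) = λ³ - 17λ² + 93λ - 162.
Step 2 — look for an integer root (rational root theorem: any rational root is an integer divisor of 162). Testing λ = 6:
  p(6) = 216 - 612 + 558 - 162 = 0  ✓
  Dividing out (λ - 6): p(λ) = (λ - 6)(λ² - 11λ + 27).
Step 3 — remaining eigenvalues from the quadratic λ² - 11λ + 27 = 0:
  Δ = 11² - 4·27 = 121 - 108 = 13,  λ = (11 ± √13)/2 = (11 ± 3.6056)/2 ≈ 7.3028 or 3.6972.
  Sorted: λ_1 = 7.3028,  λ_2 = 6,  λ_3 = 3.6972  (check: sum = 17 = tr ✓).

Step 4 — unit eigenvector for λ_1 ≈ 7.3028: v spans the null space of (Sigma - λ_1 I), whose rows are
  r_1 = (-3.3028, 1, 0),  r_2 = (1, -0.3028, 0),  r_3 = (0, 0, -1.3028).
  v is orthogonal to every row, so take v ∝ r_1 × r_3 = ((1)·(-1.3028) - (0)·(0), (0)·(0) - (-3.3028)·(-1.3028), (-3.3028)·(0) - (1)·(0)) ≈ (-1.3028, -4.3028, 0).
  Rescale (multiply by -1 so the first nonzero entry is positive): u = (1.3028, 4.3028, 0).
  ||u|| = √((1.3028)² + (4.3028)² + (0)²) = √(20.2111) ≈ 4.4957,  v_1 = u/||u|| ≈ (0.2898, 0.9571, 0) (||v_1|| = 1).

λ_1 = 7.3028,  λ_2 = 6,  λ_3 = 3.6972;  v_1 ≈ (0.2898, 0.9571, 0)


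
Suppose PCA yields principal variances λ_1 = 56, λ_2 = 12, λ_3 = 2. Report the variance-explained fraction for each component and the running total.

Step 1 — total variance = trace(Sigma) = Σ λ_i = 56 + 12 + 2 = 70.

Step 2 — fraction explained by component i = λ_i / Σ λ:
  PC1: 56/70 = 0.8
  PC2: 12/70 = 0.1714
  PC3: 2/70 = 0.0286

Step 3 — cumulative fraction after k components = (λ_1 + ... + λ_k) / Σ λ:
  k = 1: 56/70 = 0.8
  k = 2: (56 + 12)/70 = 68/70 = 0.9714
  k = 3: (56 + 12 + 2)/70 = 70/70 = 1

Summary (fraction, with percent):

explained: PC1 0.8 (80%), PC2 0.1714 (17.14%), PC3 0.0286 (2.86%);  cumulative: 0.8, 0.9714, 1


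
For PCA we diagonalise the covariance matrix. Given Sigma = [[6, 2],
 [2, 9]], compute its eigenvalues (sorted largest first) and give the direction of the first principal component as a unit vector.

Step 1 — characteristic polynomial of 2×2 Sigma:
  det(Sigma - λI) = λ² - trace · λ + det = 0.
  trace = 6 + 9 = 15, det = 6·9 - (2)² = 50.
Step 2 — discriminant:
  Δ = trace² - 4·det = 225 - 200 = 25.
Step 3 — eigenvalues:
  λ = (trace ± √Δ)/2 = (15 ± 5)/2,
  λ_1 = 10,  λ_2 = 5.

Step 4 — unit eigenvector for λ_1: solve (Sigma - λ_1 I)v = 0. First row:
  (6 - 10)·v_x + (2)·v_y = 0, i.e. (-4)·v_x + (2)·v_y = 0,
  so v ∝ (b, λ_1 - a) = (2, 4) = u.
  ||u|| = √((2)² + (4)²) = √(20) ≈ 4.4721,
  v_1 = u/||u|| ≈ (0.4472, 0.8944) (||v_1|| = 1).

λ_1 = 10,  λ_2 = 5;  v_1 ≈ (0.4472, 0.8944)


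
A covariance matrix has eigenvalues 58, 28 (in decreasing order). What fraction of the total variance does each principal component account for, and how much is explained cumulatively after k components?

Step 1 — total variance = trace(Sigma) = Σ λ_i = 58 + 28 = 86.

Step 2 — fraction explained by component i = λ_i / Σ λ:
  PC1: 58/86 = 0.6744
  PC2: 28/86 = 0.3256

Step 3 — cumulative fraction after k components = (λ_1 + ... + λ_k) / Σ λ:
  k = 1: 58/86 = 0.6744
  k = 2: (58 + 28)/86 = 86/86 = 1

Summary (fraction, with percent):

explained: PC1 0.6744 (67.44%), PC2 0.3256 (32.56%);  cumulative: 0.6744, 1


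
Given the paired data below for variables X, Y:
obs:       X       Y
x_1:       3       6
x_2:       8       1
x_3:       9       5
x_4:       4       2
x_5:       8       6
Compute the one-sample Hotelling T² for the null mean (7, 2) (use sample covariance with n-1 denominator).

Step 1 — sample mean vector:
  mean(X) = (3 + 8 + 9 + 4 + 8) / 5 = 32/5 = 6.4
  mean(Y) = (6 + 1 + 5 + 2 + 6) / 5 = 20/5 = 4
  x̄ = (6.4, 4),  deviation x̄ - mu_0 = (6.4, 4) - (7, 2) = (-0.6, 2).

Step 2 — sample covariance matrix, S[i,j] = (1/(n-1)) · Σ_k (x_{k,i} - mean_i) · (x_{k,j} - mean_j), divisor n-1 = 4:
  S[X,X] = ((-3.4)·(-3.4) + (1.6)·(1.6) + (2.6)·(2.6) + (-2.4)·(-2.4) + (1.6)·(1.6)) / 4 = 29.2/4 = 7.3
  S[X,Y] = ((-3.4)·(2) + (1.6)·(-3) + (2.6)·(1) + (-2.4)·(-2) + (1.6)·(2)) / 4 = -1/4 = -0.25
  S[Y,Y] = ((2)·(2) + (-3)·(-3) + (1)·(1) + (-2)·(-2) + (2)·(2)) / 4 = 22/4 = 5.5
  S = [[7.3, -0.25],
 [-0.25, 5.5]].

Step 3 — invert S. det(S) = 7.3·5.5 - (-0.25)² = 40.0875.
  S^{-1} = (1/det) · [[d, -b], [-b, a]] = [[0.1372, 0.0062],
 [0.0062, 0.1821]].

Step 4 — quadratic form (x̄ - mu_0)^T · S^{-1} · (x̄ - mu_0):
  S^{-1} · (x̄ - mu_0) = (-0.0698, 0.3605),
  (x̄ - mu_0)^T · [...] = (-0.6)·(-0.0698) + (2)·(0.3605) = 0.7628.

Step 5 — scale by n: T² = 5 · 0.7628 = 3.8142.

T² ≈ 3.8142


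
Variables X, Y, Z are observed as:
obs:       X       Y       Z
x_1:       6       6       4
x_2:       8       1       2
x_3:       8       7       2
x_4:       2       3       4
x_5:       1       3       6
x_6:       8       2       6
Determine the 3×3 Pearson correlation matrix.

Step 1 — column means:
  mean(X) = (6 + 8 + 8 + 2 + 1 + 8) / 6 = 33/6 = 5.5
  mean(Y) = (6 + 1 + 7 + 3 + 3 + 2) / 6 = 22/6 = 3.6667
  mean(Z) = (4 + 2 + 2 + 4 + 6 + 6) / 6 = 24/6 = 4

Step 2 — sample variances and covariances s[i,j] = (1/(n-1)) · Σ_k (x_{k,i} - mean_i) · (x_{k,j} - mean_j), with n-1 = 5:
  s[X,X] = ((0.5)·(0.5) + (2.5)·(2.5) + (2.5)·(2.5) + (-3.5)·(-3.5) + (-4.5)·(-4.5) + (2.5)·(2.5)) / 5 = 51.5/5 = 10.3
  s[X,Y] = ((0.5)·(2.3333) + (2.5)·(-2.6667) + (2.5)·(3.3333) + (-3.5)·(-0.6667) + (-4.5)·(-0.6667) + (2.5)·(-1.6667)) / 5 = 4/5 = 0.8
  s[X,Z] = ((0.5)·(0) + (2.5)·(-2) + (2.5)·(-2) + (-3.5)·(0) + (-4.5)·(2) + (2.5)·(2)) / 5 = -14/5 = -2.8
  s[Y,Y] = ((2.3333)·(2.3333) + (-2.6667)·(-2.6667) + (3.3333)·(3.3333) + (-0.6667)·(-0.6667) + (-0.6667)·(-0.6667) + (-1.6667)·(-1.6667)) / 5 = 27.3333/5 = 5.4667
  s[Y,Z] = ((2.3333)·(0) + (-2.6667)·(-2) + (3.3333)·(-2) + (-0.6667)·(0) + (-0.6667)·(2) + (-1.6667)·(2)) / 5 = -6/5 = -1.2
  s[Z,Z] = ((0)·(0) + (-2)·(-2) + (-2)·(-2) + (0)·(0) + (2)·(2) + (2)·(2)) / 5 = 16/5 = 3.2
  Sample standard deviations s_i = √(s[i,i]):
  s(X) = √(10.3) = 3.2094
  s(Y) = √(5.4667) = 2.3381
  s(Z) = √(3.2) = 1.7889

Step 3 — r_{ij} = s_{ij} / (s_i · s_j):
  r[X,X] = 1 (diagonal).
  r[X,Y] = 0.8 / (3.2094 · 2.3381) = 0.8 / 7.5038 = 0.1066
  r[X,Z] = -2.8 / (3.2094 · 1.7889) = -2.8 / 5.7411 = -0.4877
  r[Y,Y] = 1 (diagonal).
  r[Y,Z] = -1.2 / (2.3381 · 1.7889) = -1.2 / 4.1825 = -0.2869
  r[Z,Z] = 1 (diagonal).

R is symmetric with unit diagonal. Assembling:

R = [[1, 0.1066, -0.4877],
 [0.1066, 1, -0.2869],
 [-0.4877, -0.2869, 1]]


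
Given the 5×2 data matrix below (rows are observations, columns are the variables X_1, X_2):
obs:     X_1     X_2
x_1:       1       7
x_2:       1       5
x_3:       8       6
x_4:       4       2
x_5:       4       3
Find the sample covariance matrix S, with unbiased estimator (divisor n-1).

Step 1 — column means:
  mean(X_1) = (1 + 1 + 8 + 4 + 4) / 5 = 18/5 = 3.6
  mean(X_2) = (7 + 5 + 6 + 2 + 3) / 5 = 23/5 = 4.6

Step 2 — sample covariance S[i,j] = (1/(n-1)) · Σ_k (x_{k,i} - mean_i) · (x_{k,j} - mean_j), with n-1 = 4.
  S[X_1,X_1] = ((-2.6)·(-2.6) + (-2.6)·(-2.6) + (4.4)·(4.4) + (0.4)·(0.4) + (0.4)·(0.4)) / 4 = 33.2/4 = 8.3
  S[X_1,X_2] = ((-2.6)·(2.4) + (-2.6)·(0.4) + (4.4)·(1.4) + (0.4)·(-2.6) + (0.4)·(-1.6)) / 4 = -2.8/4 = -0.7
  S[X_2,X_2] = ((2.4)·(2.4) + (0.4)·(0.4) + (1.4)·(1.4) + (-2.6)·(-2.6) + (-1.6)·(-1.6)) / 4 = 17.2/4 = 4.3

S is symmetric (S[j,i] = S[i,j]). Assembling:

S = [[8.3, -0.7],
 [-0.7, 4.3]]


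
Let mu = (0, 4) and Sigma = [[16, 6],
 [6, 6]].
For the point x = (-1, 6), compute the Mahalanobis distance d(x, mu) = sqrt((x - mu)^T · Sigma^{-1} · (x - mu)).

Step 1 — centre the observation: (x - mu) = (-1, 2).

Step 2 — invert Sigma. det(Sigma) = 16·6 - (6)² = 60.
  Sigma^{-1} = (1/det) · [[d, -b], [-b, a]] = [[0.1, -0.1],
 [-0.1, 0.2667]].

Step 3 — form the quadratic (x - mu)^T · Sigma^{-1} · (x - mu):
  Sigma^{-1} · (x - mu) = (-0.3, 0.6333).
  (x - mu)^T · [Sigma^{-1} · (x - mu)] = (-1)·(-0.3) + (2)·(0.6333) = 1.5667.

Step 4 — take square root: d = √(1.5667) ≈ 1.2517.

d(x, mu) = √(1.5667) ≈ 1.2517


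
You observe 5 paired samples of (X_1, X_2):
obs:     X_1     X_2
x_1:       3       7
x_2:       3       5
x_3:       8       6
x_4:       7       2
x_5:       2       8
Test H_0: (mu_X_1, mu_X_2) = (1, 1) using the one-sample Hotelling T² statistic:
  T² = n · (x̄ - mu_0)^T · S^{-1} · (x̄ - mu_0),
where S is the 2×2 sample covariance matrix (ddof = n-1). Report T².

Step 1 — sample mean vector:
  mean(X_1) = (3 + 3 + 8 + 7 + 2) / 5 = 23/5 = 4.6
  mean(X_2) = (7 + 5 + 6 + 2 + 8) / 5 = 28/5 = 5.6
  x̄ = (4.6, 5.6),  deviation x̄ - mu_0 = (4.6, 5.6) - (1, 1) = (3.6, 4.6).

Step 2 — sample covariance matrix, S[i,j] = (1/(n-1)) · Σ_k (x_{k,i} - mean_i) · (x_{k,j} - mean_j), divisor n-1 = 4:
  S[X_1,X_1] = ((-1.6)·(-1.6) + (-1.6)·(-1.6) + (3.4)·(3.4) + (2.4)·(2.4) + (-2.6)·(-2.6)) / 4 = 29.2/4 = 7.3
  S[X_1,X_2] = ((-1.6)·(1.4) + (-1.6)·(-0.6) + (3.4)·(0.4) + (2.4)·(-3.6) + (-2.6)·(2.4)) / 4 = -14.8/4 = -3.7
  S[X_2,X_2] = ((1.4)·(1.4) + (-0.6)·(-0.6) + (0.4)·(0.4) + (-3.6)·(-3.6) + (2.4)·(2.4)) / 4 = 21.2/4 = 5.3
  S = [[7.3, -3.7],
 [-3.7, 5.3]].

Step 3 — invert S. det(S) = 7.3·5.3 - (-3.7)² = 25.
  S^{-1} = (1/det) · [[d, -b], [-b, a]] = [[0.212, 0.148],
 [0.148, 0.292]].

Step 4 — quadratic form (x̄ - mu_0)^T · S^{-1} · (x̄ - mu_0):
  S^{-1} · (x̄ - mu_0) = (1.444, 1.876),
  (x̄ - mu_0)^T · [...] = (3.6)·(1.444) + (4.6)·(1.876) = 13.828.

Step 5 — scale by n: T² = 5 · 13.828 = 69.14.

T² ≈ 69.14


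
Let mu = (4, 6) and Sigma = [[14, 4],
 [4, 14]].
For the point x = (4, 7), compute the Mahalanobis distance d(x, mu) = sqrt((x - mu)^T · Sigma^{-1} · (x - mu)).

Step 1 — centre the observation: (x - mu) = (0, 1).

Step 2 — invert Sigma. det(Sigma) = 14·14 - (4)² = 180.
  Sigma^{-1} = (1/det) · [[d, -b], [-b, a]] = [[0.0778, -0.0222],
 [-0.0222, 0.0778]].

Step 3 — form the quadratic (x - mu)^T · Sigma^{-1} · (x - mu):
  Sigma^{-1} · (x - mu) = (-0.0222, 0.0778).
  (x - mu)^T · [Sigma^{-1} · (x - mu)] = (0)·(-0.0222) + (1)·(0.0778) = 0.0778.

Step 4 — take square root: d = √(0.0778) ≈ 0.2789.

d(x, mu) = √(0.0778) ≈ 0.2789


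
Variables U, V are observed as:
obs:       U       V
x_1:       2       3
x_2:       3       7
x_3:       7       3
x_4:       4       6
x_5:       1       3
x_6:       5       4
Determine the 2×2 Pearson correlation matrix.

Step 1 — column means:
  mean(U) = (2 + 3 + 7 + 4 + 1 + 5) / 6 = 22/6 = 3.6667
  mean(V) = (3 + 7 + 3 + 6 + 3 + 4) / 6 = 26/6 = 4.3333

Step 2 — sample variances and covariances s[i,j] = (1/(n-1)) · Σ_k (x_{k,i} - mean_i) · (x_{k,j} - mean_j), with n-1 = 5:
  s[U,U] = ((-1.6667)·(-1.6667) + (-0.6667)·(-0.6667) + (3.3333)·(3.3333) + (0.3333)·(0.3333) + (-2.6667)·(-2.6667) + (1.3333)·(1.3333)) / 5 = 23.3333/5 = 4.6667
  s[U,V] = ((-1.6667)·(-1.3333) + (-0.6667)·(2.6667) + (3.3333)·(-1.3333) + (0.3333)·(1.6667) + (-2.6667)·(-1.3333) + (1.3333)·(-0.3333)) / 5 = -0.3333/5 = -0.0667
  s[V,V] = ((-1.3333)·(-1.3333) + (2.6667)·(2.6667) + (-1.3333)·(-1.3333) + (1.6667)·(1.6667) + (-1.3333)·(-1.3333) + (-0.3333)·(-0.3333)) / 5 = 15.3333/5 = 3.0667
  Sample standard deviations s_i = √(s[i,i]):
  s(U) = √(4.6667) = 2.1602
  s(V) = √(3.0667) = 1.7512

Step 3 — r_{ij} = s_{ij} / (s_i · s_j):
  r[U,U] = 1 (diagonal).
  r[U,V] = -0.0667 / (2.1602 · 1.7512) = -0.0667 / 3.783 = -0.0176
  r[V,V] = 1 (diagonal).

R is symmetric with unit diagonal. Assembling:

R = [[1, -0.0176],
 [-0.0176, 1]]


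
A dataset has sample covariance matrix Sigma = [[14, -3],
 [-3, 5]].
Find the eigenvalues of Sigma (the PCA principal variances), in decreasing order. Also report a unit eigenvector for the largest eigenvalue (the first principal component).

Step 1 — characteristic polynomial of 2×2 Sigma:
  det(Sigma - λI) = λ² - trace · λ + det = 0.
  trace = 14 + 5 = 19, det = 14·5 - (-3)² = 61.
Step 2 — discriminant:
  Δ = trace² - 4·det = 361 - 244 = 117.
Step 3 — eigenvalues:
  λ = (trace ± √Δ)/2 = (19 ± 10.8167)/2,
  λ_1 = 14.9083,  λ_2 = 4.0917.

Step 4 — unit eigenvector for λ_1: solve (Sigma - λ_1 I)v = 0. First row:
  (14 - 14.9083)·v_x + (-3)·v_y = 0, i.e. (-0.9083)·v_x + (-3)·v_y = 0,
  so v ∝ (b, λ_1 - a) = (-3, 0.9083); multiply by -1 so the first entry is positive: u = (3, -0.9083).
  ||u|| = √((3)² + (-0.9083)²) = √(9.8251) ≈ 3.1345,
  v_1 = u/||u|| ≈ (0.9571, -0.2898) (||v_1|| = 1).

λ_1 = 14.9083,  λ_2 = 4.0917;  v_1 ≈ (0.9571, -0.2898)


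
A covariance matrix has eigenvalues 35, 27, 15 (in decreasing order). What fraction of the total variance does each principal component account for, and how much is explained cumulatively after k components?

Step 1 — total variance = trace(Sigma) = Σ λ_i = 35 + 27 + 15 = 77.

Step 2 — fraction explained by component i = λ_i / Σ λ:
  PC1: 35/77 = 0.4545
  PC2: 27/77 = 0.3506
  PC3: 15/77 = 0.1948

Step 3 — cumulative fraction after k components = (λ_1 + ... + λ_k) / Σ λ:
  k = 1: 35/77 = 0.4545
  k = 2: (35 + 27)/77 = 62/77 = 0.8052
  k = 3: (35 + 27 + 15)/77 = 77/77 = 1

Summary (fraction, with percent):

explained: PC1 0.4545 (45.45%), PC2 0.3506 (35.06%), PC3 0.1948 (19.48%);  cumulative: 0.4545, 0.8052, 1


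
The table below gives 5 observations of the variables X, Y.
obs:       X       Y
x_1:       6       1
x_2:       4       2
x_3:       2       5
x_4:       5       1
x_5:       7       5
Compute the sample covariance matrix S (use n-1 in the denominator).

Step 1 — column means:
  mean(X) = (6 + 4 + 2 + 5 + 7) / 5 = 24/5 = 4.8
  mean(Y) = (1 + 2 + 5 + 1 + 5) / 5 = 14/5 = 2.8

Step 2 — sample covariance S[i,j] = (1/(n-1)) · Σ_k (x_{k,i} - mean_i) · (x_{k,j} - mean_j), with n-1 = 4.
  S[X,X] = ((1.2)·(1.2) + (-0.8)·(-0.8) + (-2.8)·(-2.8) + (0.2)·(0.2) + (2.2)·(2.2)) / 4 = 14.8/4 = 3.7
  S[X,Y] = ((1.2)·(-1.8) + (-0.8)·(-0.8) + (-2.8)·(2.2) + (0.2)·(-1.8) + (2.2)·(2.2)) / 4 = -3.2/4 = -0.8
  S[Y,Y] = ((-1.8)·(-1.8) + (-0.8)·(-0.8) + (2.2)·(2.2) + (-1.8)·(-1.8) + (2.2)·(2.2)) / 4 = 16.8/4 = 4.2

S is symmetric (S[j,i] = S[i,j]). Assembling:

S = [[3.7, -0.8],
 [-0.8, 4.2]]


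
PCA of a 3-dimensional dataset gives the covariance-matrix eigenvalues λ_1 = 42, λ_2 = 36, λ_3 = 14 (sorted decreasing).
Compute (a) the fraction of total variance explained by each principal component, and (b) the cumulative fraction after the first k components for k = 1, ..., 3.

Step 1 — total variance = trace(Sigma) = Σ λ_i = 42 + 36 + 14 = 92.

Step 2 — fraction explained by component i = λ_i / Σ λ:
  PC1: 42/92 = 0.4565
  PC2: 36/92 = 0.3913
  PC3: 14/92 = 0.1522

Step 3 — cumulative fraction after k components = (λ_1 + ... + λ_k) / Σ λ:
  k = 1: 42/92 = 0.4565
  k = 2: (42 + 36)/92 = 78/92 = 0.8478
  k = 3: (42 + 36 + 14)/92 = 92/92 = 1

Summary (fraction, with percent):

explained: PC1 0.4565 (45.65%), PC2 0.3913 (39.13%), PC3 0.1522 (15.22%);  cumulative: 0.4565, 0.8478, 1


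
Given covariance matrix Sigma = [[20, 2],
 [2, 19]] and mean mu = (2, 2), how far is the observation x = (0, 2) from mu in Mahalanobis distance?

Step 1 — centre the observation: (x - mu) = (-2, 0).

Step 2 — invert Sigma. det(Sigma) = 20·19 - (2)² = 376.
  Sigma^{-1} = (1/det) · [[d, -b], [-b, a]] = [[0.0505, -0.0053],
 [-0.0053, 0.0532]].

Step 3 — form the quadratic (x - mu)^T · Sigma^{-1} · (x - mu):
  Sigma^{-1} · (x - mu) = (-0.1011, 0.0106).
  (x - mu)^T · [Sigma^{-1} · (x - mu)] = (-2)·(-0.1011) + (0)·(0.0106) = 0.2021.

Step 4 — take square root: d = √(0.2021) ≈ 0.4496.

d(x, mu) = √(0.2021) ≈ 0.4496


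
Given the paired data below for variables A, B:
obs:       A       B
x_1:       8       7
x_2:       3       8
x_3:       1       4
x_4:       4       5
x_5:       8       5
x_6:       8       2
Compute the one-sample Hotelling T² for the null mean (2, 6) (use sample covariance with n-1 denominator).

Step 1 — sample mean vector:
  mean(A) = (8 + 3 + 1 + 4 + 8 + 8) / 6 = 32/6 = 5.3333
  mean(B) = (7 + 8 + 4 + 5 + 5 + 2) / 6 = 31/6 = 5.1667
  x̄ = (5.3333, 5.1667),  deviation x̄ - mu_0 = (5.3333, 5.1667) - (2, 6) = (3.3333, -0.8333).

Step 2 — sample covariance matrix, S[i,j] = (1/(n-1)) · Σ_k (x_{k,i} - mean_i) · (x_{k,j} - mean_j), divisor n-1 = 5:
  S[A,A] = ((2.6667)·(2.6667) + (-2.3333)·(-2.3333) + (-4.3333)·(-4.3333) + (-1.3333)·(-1.3333) + (2.6667)·(2.6667) + (2.6667)·(2.6667)) / 5 = 47.3333/5 = 9.4667
  S[A,B] = ((2.6667)·(1.8333) + (-2.3333)·(2.8333) + (-4.3333)·(-1.1667) + (-1.3333)·(-0.1667) + (2.6667)·(-0.1667) + (2.6667)·(-3.1667)) / 5 = -5.3333/5 = -1.0667
  S[B,B] = ((1.8333)·(1.8333) + (2.8333)·(2.8333) + (-1.1667)·(-1.1667) + (-0.1667)·(-0.1667) + (-0.1667)·(-0.1667) + (-3.1667)·(-3.1667)) / 5 = 22.8333/5 = 4.5667
  S = [[9.4667, -1.0667],
 [-1.0667, 4.5667]].

Step 3 — invert S. det(S) = 9.4667·4.5667 - (-1.0667)² = 42.0933.
  S^{-1} = (1/det) · [[d, -b], [-b, a]] = [[0.1085, 0.0253],
 [0.0253, 0.2249]].

Step 4 — quadratic form (x̄ - mu_0)^T · S^{-1} · (x̄ - mu_0):
  S^{-1} · (x̄ - mu_0) = (0.3405, -0.1029),
  (x̄ - mu_0)^T · [...] = (3.3333)·(0.3405) + (-0.8333)·(-0.1029) = 1.2208.

Step 5 — scale by n: T² = 6 · 1.2208 = 7.325.

T² ≈ 7.325


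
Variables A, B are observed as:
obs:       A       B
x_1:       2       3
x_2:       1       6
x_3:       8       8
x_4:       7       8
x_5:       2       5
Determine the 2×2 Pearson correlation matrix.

Step 1 — column means:
  mean(A) = (2 + 1 + 8 + 7 + 2) / 5 = 20/5 = 4
  mean(B) = (3 + 6 + 8 + 8 + 5) / 5 = 30/5 = 6

Step 2 — sample variances and covariances s[i,j] = (1/(n-1)) · Σ_k (x_{k,i} - mean_i) · (x_{k,j} - mean_j), with n-1 = 4:
  s[A,A] = ((-2)·(-2) + (-3)·(-3) + (4)·(4) + (3)·(3) + (-2)·(-2)) / 4 = 42/4 = 10.5
  s[A,B] = ((-2)·(-3) + (-3)·(0) + (4)·(2) + (3)·(2) + (-2)·(-1)) / 4 = 22/4 = 5.5
  s[B,B] = ((-3)·(-3) + (0)·(0) + (2)·(2) + (2)·(2) + (-1)·(-1)) / 4 = 18/4 = 4.5
  Sample standard deviations s_i = √(s[i,i]):
  s(A) = √(10.5) = 3.2404
  s(B) = √(4.5) = 2.1213

Step 3 — r_{ij} = s_{ij} / (s_i · s_j):
  r[A,A] = 1 (diagonal).
  r[A,B] = 5.5 / (3.2404 · 2.1213) = 5.5 / 6.8739 = 0.8001
  r[B,B] = 1 (diagonal).

R is symmetric with unit diagonal. Assembling:

R = [[1, 0.8001],
 [0.8001, 1]]


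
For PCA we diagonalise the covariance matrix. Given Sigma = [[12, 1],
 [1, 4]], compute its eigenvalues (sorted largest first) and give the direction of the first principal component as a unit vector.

Step 1 — characteristic polynomial of 2×2 Sigma:
  det(Sigma - λI) = λ² - trace · λ + det = 0.
  trace = 12 + 4 = 16, det = 12·4 - (1)² = 47.
Step 2 — discriminant:
  Δ = trace² - 4·det = 256 - 188 = 68.
Step 3 — eigenvalues:
  λ = (trace ± √Δ)/2 = (16 ± 8.2462)/2,
  λ_1 = 12.1231,  λ_2 = 3.8769.

Step 4 — unit eigenvector for λ_1: solve (Sigma - λ_1 I)v = 0. First row:
  (12 - 12.1231)·v_x + (1)·v_y = 0, i.e. (-0.1231)·v_x + (1)·v_y = 0,
  so v ∝ (b, λ_1 - a) = (1, 0.1231) = u.
  ||u|| = √((1)² + (0.1231)²) = √(1.0152) ≈ 1.0075,
  v_1 = u/||u|| ≈ (0.9925, 0.1222) (||v_1|| = 1).

λ_1 = 12.1231,  λ_2 = 3.8769;  v_1 ≈ (0.9925, 0.1222)


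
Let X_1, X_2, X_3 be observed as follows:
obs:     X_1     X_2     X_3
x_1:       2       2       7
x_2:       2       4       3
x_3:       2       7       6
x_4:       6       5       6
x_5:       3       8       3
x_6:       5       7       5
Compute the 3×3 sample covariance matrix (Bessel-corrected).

Step 1 — column means:
  mean(X_1) = (2 + 2 + 2 + 6 + 3 + 5) / 6 = 20/6 = 3.3333
  mean(X_2) = (2 + 4 + 7 + 5 + 8 + 7) / 6 = 33/6 = 5.5
  mean(X_3) = (7 + 3 + 6 + 6 + 3 + 5) / 6 = 30/6 = 5

Step 2 — sample covariance S[i,j] = (1/(n-1)) · Σ_k (x_{k,i} - mean_i) · (x_{k,j} - mean_j), with n-1 = 5.
  S[X_1,X_1] = ((-1.3333)·(-1.3333) + (-1.3333)·(-1.3333) + (-1.3333)·(-1.3333) + (2.6667)·(2.6667) + (-0.3333)·(-0.3333) + (1.6667)·(1.6667)) / 5 = 15.3333/5 = 3.0667
  S[X_1,X_2] = ((-1.3333)·(-3.5) + (-1.3333)·(-1.5) + (-1.3333)·(1.5) + (2.6667)·(-0.5) + (-0.3333)·(2.5) + (1.6667)·(1.5)) / 5 = 5/5 = 1
  S[X_1,X_3] = ((-1.3333)·(2) + (-1.3333)·(-2) + (-1.3333)·(1) + (2.6667)·(1) + (-0.3333)·(-2) + (1.6667)·(0)) / 5 = 2/5 = 0.4
  S[X_2,X_2] = ((-3.5)·(-3.5) + (-1.5)·(-1.5) + (1.5)·(1.5) + (-0.5)·(-0.5) + (2.5)·(2.5) + (1.5)·(1.5)) / 5 = 25.5/5 = 5.1
  S[X_2,X_3] = ((-3.5)·(2) + (-1.5)·(-2) + (1.5)·(1) + (-0.5)·(1) + (2.5)·(-2) + (1.5)·(0)) / 5 = -8/5 = -1.6
  S[X_3,X_3] = ((2)·(2) + (-2)·(-2) + (1)·(1) + (1)·(1) + (-2)·(-2) + (0)·(0)) / 5 = 14/5 = 2.8

S is symmetric (S[j,i] = S[i,j]). Assembling:

S = [[3.0667, 1, 0.4],
 [1, 5.1, -1.6],
 [0.4, -1.6, 2.8]]


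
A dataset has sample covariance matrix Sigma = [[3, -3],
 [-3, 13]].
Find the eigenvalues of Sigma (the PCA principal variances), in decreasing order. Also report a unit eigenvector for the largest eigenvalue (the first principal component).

Step 1 — characteristic polynomial of 2×2 Sigma:
  det(Sigma - λI) = λ² - trace · λ + det = 0.
  trace = 3 + 13 = 16, det = 3·13 - (-3)² = 30.
Step 2 — discriminant:
  Δ = trace² - 4·det = 256 - 120 = 136.
Step 3 — eigenvalues:
  λ = (trace ± √Δ)/2 = (16 ± 11.6619)/2,
  λ_1 = 13.831,  λ_2 = 2.169.

Step 4 — unit eigenvector for λ_1: solve (Sigma - λ_1 I)v = 0. First row:
  (3 - 13.831)·v_x + (-3)·v_y = 0, i.e. (-10.831)·v_x + (-3)·v_y = 0,
  so v ∝ (b, λ_1 - a) = (-3, 10.831); multiply by -1 so the first entry is positive: u = (3, -10.831).
  ||u|| = √((3)² + (-10.831)²) = √(126.3095) ≈ 11.2388,
  v_1 = u/||u|| ≈ (0.2669, -0.9637) (||v_1|| = 1).

λ_1 = 13.831,  λ_2 = 2.169;  v_1 ≈ (0.2669, -0.9637)


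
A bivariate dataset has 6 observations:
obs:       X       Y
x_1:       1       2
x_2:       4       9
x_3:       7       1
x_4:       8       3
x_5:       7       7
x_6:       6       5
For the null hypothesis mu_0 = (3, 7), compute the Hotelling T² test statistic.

Step 1 — sample mean vector:
  mean(X) = (1 + 4 + 7 + 8 + 7 + 6) / 6 = 33/6 = 5.5
  mean(Y) = (2 + 9 + 1 + 3 + 7 + 5) / 6 = 27/6 = 4.5
  x̄ = (5.5, 4.5),  deviation x̄ - mu_0 = (5.5, 4.5) - (3, 7) = (2.5, -2.5).

Step 2 — sample covariance matrix, S[i,j] = (1/(n-1)) · Σ_k (x_{k,i} - mean_i) · (x_{k,j} - mean_j), divisor n-1 = 5:
  S[X,X] = ((-4.5)·(-4.5) + (-1.5)·(-1.5) + (1.5)·(1.5) + (2.5)·(2.5) + (1.5)·(1.5) + (0.5)·(0.5)) / 5 = 33.5/5 = 6.7
  S[X,Y] = ((-4.5)·(-2.5) + (-1.5)·(4.5) + (1.5)·(-3.5) + (2.5)·(-1.5) + (1.5)·(2.5) + (0.5)·(0.5)) / 5 = -0.5/5 = -0.1
  S[Y,Y] = ((-2.5)·(-2.5) + (4.5)·(4.5) + (-3.5)·(-3.5) + (-1.5)·(-1.5) + (2.5)·(2.5) + (0.5)·(0.5)) / 5 = 47.5/5 = 9.5
  S = [[6.7, -0.1],
 [-0.1, 9.5]].

Step 3 — invert S. det(S) = 6.7·9.5 - (-0.1)² = 63.64.
  S^{-1} = (1/det) · [[d, -b], [-b, a]] = [[0.1493, 0.0016],
 [0.0016, 0.1053]].

Step 4 — quadratic form (x̄ - mu_0)^T · S^{-1} · (x̄ - mu_0):
  S^{-1} · (x̄ - mu_0) = (0.3693, -0.2593),
  (x̄ - mu_0)^T · [...] = (2.5)·(0.3693) + (-2.5)·(-0.2593) = 1.5713.

Step 5 — scale by n: T² = 6 · 1.5713 = 9.428.

T² ≈ 9.428


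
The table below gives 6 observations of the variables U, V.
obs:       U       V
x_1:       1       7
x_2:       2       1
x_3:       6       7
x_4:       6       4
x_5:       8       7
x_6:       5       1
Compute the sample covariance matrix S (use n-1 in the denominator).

Step 1 — column means:
  mean(U) = (1 + 2 + 6 + 6 + 8 + 5) / 6 = 28/6 = 4.6667
  mean(V) = (7 + 1 + 7 + 4 + 7 + 1) / 6 = 27/6 = 4.5

Step 2 — sample covariance S[i,j] = (1/(n-1)) · Σ_k (x_{k,i} - mean_i) · (x_{k,j} - mean_j), with n-1 = 5.
  S[U,U] = ((-3.6667)·(-3.6667) + (-2.6667)·(-2.6667) + (1.3333)·(1.3333) + (1.3333)·(1.3333) + (3.3333)·(3.3333) + (0.3333)·(0.3333)) / 5 = 35.3333/5 = 7.0667
  S[U,V] = ((-3.6667)·(2.5) + (-2.6667)·(-3.5) + (1.3333)·(2.5) + (1.3333)·(-0.5) + (3.3333)·(2.5) + (0.3333)·(-3.5)) / 5 = 10/5 = 2
  S[V,V] = ((2.5)·(2.5) + (-3.5)·(-3.5) + (2.5)·(2.5) + (-0.5)·(-0.5) + (2.5)·(2.5) + (-3.5)·(-3.5)) / 5 = 43.5/5 = 8.7

S is symmetric (S[j,i] = S[i,j]). Assembling:

S = [[7.0667, 2],
 [2, 8.7]]


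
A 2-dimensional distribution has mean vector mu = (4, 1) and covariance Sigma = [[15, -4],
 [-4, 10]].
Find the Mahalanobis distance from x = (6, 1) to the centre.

Step 1 — centre the observation: (x - mu) = (2, 0).

Step 2 — invert Sigma. det(Sigma) = 15·10 - (-4)² = 134.
  Sigma^{-1} = (1/det) · [[d, -b], [-b, a]] = [[0.0746, 0.0299],
 [0.0299, 0.1119]].

Step 3 — form the quadratic (x - mu)^T · Sigma^{-1} · (x - mu):
  Sigma^{-1} · (x - mu) = (0.1493, 0.0597).
  (x - mu)^T · [Sigma^{-1} · (x - mu)] = (2)·(0.1493) + (0)·(0.0597) = 0.2985.

Step 4 — take square root: d = √(0.2985) ≈ 0.5464.

d(x, mu) = √(0.2985) ≈ 0.5464


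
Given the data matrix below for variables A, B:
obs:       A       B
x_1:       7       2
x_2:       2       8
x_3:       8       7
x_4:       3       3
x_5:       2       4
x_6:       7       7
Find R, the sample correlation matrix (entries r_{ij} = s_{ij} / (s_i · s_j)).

Step 1 — column means:
  mean(A) = (7 + 2 + 8 + 3 + 2 + 7) / 6 = 29/6 = 4.8333
  mean(B) = (2 + 8 + 7 + 3 + 4 + 7) / 6 = 31/6 = 5.1667

Step 2 — sample variances and covariances s[i,j] = (1/(n-1)) · Σ_k (x_{k,i} - mean_i) · (x_{k,j} - mean_j), with n-1 = 5:
  s[A,A] = ((2.1667)·(2.1667) + (-2.8333)·(-2.8333) + (3.1667)·(3.1667) + (-1.8333)·(-1.8333) + (-2.8333)·(-2.8333) + (2.1667)·(2.1667)) / 5 = 38.8333/5 = 7.7667
  s[A,B] = ((2.1667)·(-3.1667) + (-2.8333)·(2.8333) + (3.1667)·(1.8333) + (-1.8333)·(-2.1667) + (-2.8333)·(-1.1667) + (2.1667)·(1.8333)) / 5 = 2.1667/5 = 0.4333
  s[B,B] = ((-3.1667)·(-3.1667) + (2.8333)·(2.8333) + (1.8333)·(1.8333) + (-2.1667)·(-2.1667) + (-1.1667)·(-1.1667) + (1.8333)·(1.8333)) / 5 = 30.8333/5 = 6.1667
  Sample standard deviations s_i = √(s[i,i]):
  s(A) = √(7.7667) = 2.7869
  s(B) = √(6.1667) = 2.4833

Step 3 — r_{ij} = s_{ij} / (s_i · s_j):
  r[A,A] = 1 (diagonal).
  r[A,B] = 0.4333 / (2.7869 · 2.4833) = 0.4333 / 6.9206 = 0.0626
  r[B,B] = 1 (diagonal).

R is symmetric with unit diagonal. Assembling:

R = [[1, 0.0626],
 [0.0626, 1]]


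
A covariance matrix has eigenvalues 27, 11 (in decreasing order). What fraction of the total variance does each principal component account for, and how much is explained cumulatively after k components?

Step 1 — total variance = trace(Sigma) = Σ λ_i = 27 + 11 = 38.

Step 2 — fraction explained by component i = λ_i / Σ λ:
  PC1: 27/38 = 0.7105
  PC2: 11/38 = 0.2895

Step 3 — cumulative fraction after k components = (λ_1 + ... + λ_k) / Σ λ:
  k = 1: 27/38 = 0.7105
  k = 2: (27 + 11)/38 = 38/38 = 1

Summary (fraction, with percent):

explained: PC1 0.7105 (71.05%), PC2 0.2895 (28.95%);  cumulative: 0.7105, 1


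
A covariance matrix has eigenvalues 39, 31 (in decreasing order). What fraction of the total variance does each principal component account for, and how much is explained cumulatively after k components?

Step 1 — total variance = trace(Sigma) = Σ λ_i = 39 + 31 = 70.

Step 2 — fraction explained by component i = λ_i / Σ λ:
  PC1: 39/70 = 0.5571
  PC2: 31/70 = 0.4429

Step 3 — cumulative fraction after k components = (λ_1 + ... + λ_k) / Σ λ:
  k = 1: 39/70 = 0.5571
  k = 2: (39 + 31)/70 = 70/70 = 1

Summary (fraction, with percent):

explained: PC1 0.5571 (55.71%), PC2 0.4429 (44.29%);  cumulative: 0.5571, 1


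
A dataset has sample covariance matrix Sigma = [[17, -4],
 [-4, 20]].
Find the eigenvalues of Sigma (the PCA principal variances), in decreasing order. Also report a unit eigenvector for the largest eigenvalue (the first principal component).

Step 1 — characteristic polynomial of 2×2 Sigma:
  det(Sigma - λI) = λ² - trace · λ + det = 0.
  trace = 17 + 20 = 37, det = 17·20 - (-4)² = 324.
Step 2 — discriminant:
  Δ = trace² - 4·det = 1369 - 1296 = 73.
Step 3 — eigenvalues:
  λ = (trace ± √Δ)/2 = (37 ± 8.544)/2,
  λ_1 = 22.772,  λ_2 = 14.228.

Step 4 — unit eigenvector for λ_1: solve (Sigma - λ_1 I)v = 0. First row:
  (17 - 22.772)·v_x + (-4)·v_y = 0, i.e. (-5.772)·v_x + (-4)·v_y = 0,
  so v ∝ (b, λ_1 - a) = (-4, 5.772); multiply by -1 so the first entry is positive: u = (4, -5.772).
  ||u|| = √((4)² + (-5.772)²) = √(49.316) ≈ 7.0225,
  v_1 = u/||u|| ≈ (0.5696, -0.8219) (||v_1|| = 1).

λ_1 = 22.772,  λ_2 = 14.228;  v_1 ≈ (0.5696, -0.8219)


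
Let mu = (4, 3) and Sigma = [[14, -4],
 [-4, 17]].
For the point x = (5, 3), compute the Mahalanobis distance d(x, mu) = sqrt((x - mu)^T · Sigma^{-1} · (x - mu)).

Step 1 — centre the observation: (x - mu) = (1, 0).

Step 2 — invert Sigma. det(Sigma) = 14·17 - (-4)² = 222.
  Sigma^{-1} = (1/det) · [[d, -b], [-b, a]] = [[0.0766, 0.018],
 [0.018, 0.0631]].

Step 3 — form the quadratic (x - mu)^T · Sigma^{-1} · (x - mu):
  Sigma^{-1} · (x - mu) = (0.0766, 0.018).
  (x - mu)^T · [Sigma^{-1} · (x - mu)] = (1)·(0.0766) + (0)·(0.018) = 0.0766.

Step 4 — take square root: d = √(0.0766) ≈ 0.2767.

d(x, mu) = √(0.0766) ≈ 0.2767


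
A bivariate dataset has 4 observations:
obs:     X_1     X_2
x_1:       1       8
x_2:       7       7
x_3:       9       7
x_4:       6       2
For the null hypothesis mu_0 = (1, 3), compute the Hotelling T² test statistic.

Step 1 — sample mean vector:
  mean(X_1) = (1 + 7 + 9 + 6) / 4 = 23/4 = 5.75
  mean(X_2) = (8 + 7 + 7 + 2) / 4 = 24/4 = 6
  x̄ = (5.75, 6),  deviation x̄ - mu_0 = (5.75, 6) - (1, 3) = (4.75, 3).

Step 2 — sample covariance matrix, S[i,j] = (1/(n-1)) · Σ_k (x_{k,i} - mean_i) · (x_{k,j} - mean_j), divisor n-1 = 3:
  S[X_1,X_1] = ((-4.75)·(-4.75) + (1.25)·(1.25) + (3.25)·(3.25) + (0.25)·(0.25)) / 3 = 34.75/3 = 11.5833
  S[X_1,X_2] = ((-4.75)·(2) + (1.25)·(1) + (3.25)·(1) + (0.25)·(-4)) / 3 = -6/3 = -2
  S[X_2,X_2] = ((2)·(2) + (1)·(1) + (1)·(1) + (-4)·(-4)) / 3 = 22/3 = 7.3333
  S = [[11.5833, -2],
 [-2, 7.3333]].

Step 3 — invert S. det(S) = 11.5833·7.3333 - (-2)² = 80.9444.
  S^{-1} = (1/det) · [[d, -b], [-b, a]] = [[0.0906, 0.0247],
 [0.0247, 0.1431]].

Step 4 — quadratic form (x̄ - mu_0)^T · S^{-1} · (x̄ - mu_0):
  S^{-1} · (x̄ - mu_0) = (0.5045, 0.5467),
  (x̄ - mu_0)^T · [...] = (4.75)·(0.5045) + (3)·(0.5467) = 4.0362.

Step 5 — scale by n: T² = 4 · 4.0362 = 16.1448.

T² ≈ 16.1448


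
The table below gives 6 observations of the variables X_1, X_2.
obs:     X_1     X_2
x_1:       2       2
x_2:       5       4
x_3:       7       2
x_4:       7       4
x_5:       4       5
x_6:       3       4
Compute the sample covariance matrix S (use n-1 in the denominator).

Step 1 — column means:
  mean(X_1) = (2 + 5 + 7 + 7 + 4 + 3) / 6 = 28/6 = 4.6667
  mean(X_2) = (2 + 4 + 2 + 4 + 5 + 4) / 6 = 21/6 = 3.5

Step 2 — sample covariance S[i,j] = (1/(n-1)) · Σ_k (x_{k,i} - mean_i) · (x_{k,j} - mean_j), with n-1 = 5.
  S[X_1,X_1] = ((-2.6667)·(-2.6667) + (0.3333)·(0.3333) + (2.3333)·(2.3333) + (2.3333)·(2.3333) + (-0.6667)·(-0.6667) + (-1.6667)·(-1.6667)) / 5 = 21.3333/5 = 4.2667
  S[X_1,X_2] = ((-2.6667)·(-1.5) + (0.3333)·(0.5) + (2.3333)·(-1.5) + (2.3333)·(0.5) + (-0.6667)·(1.5) + (-1.6667)·(0.5)) / 5 = 0/5 = 0
  S[X_2,X_2] = ((-1.5)·(-1.5) + (0.5)·(0.5) + (-1.5)·(-1.5) + (0.5)·(0.5) + (1.5)·(1.5) + (0.5)·(0.5)) / 5 = 7.5/5 = 1.5

S is symmetric (S[j,i] = S[i,j]). Assembling:

S = [[4.2667, 0],
 [0, 1.5]]


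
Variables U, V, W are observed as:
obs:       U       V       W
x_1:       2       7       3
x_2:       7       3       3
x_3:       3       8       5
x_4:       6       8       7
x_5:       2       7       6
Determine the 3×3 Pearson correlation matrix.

Step 1 — column means:
  mean(U) = (2 + 7 + 3 + 6 + 2) / 5 = 20/5 = 4
  mean(V) = (7 + 3 + 8 + 8 + 7) / 5 = 33/5 = 6.6
  mean(W) = (3 + 3 + 5 + 7 + 6) / 5 = 24/5 = 4.8

Step 2 — sample variances and covariances s[i,j] = (1/(n-1)) · Σ_k (x_{k,i} - mean_i) · (x_{k,j} - mean_j), with n-1 = 4:
  s[U,U] = ((-2)·(-2) + (3)·(3) + (-1)·(-1) + (2)·(2) + (-2)·(-2)) / 4 = 22/4 = 5.5
  s[U,V] = ((-2)·(0.4) + (3)·(-3.6) + (-1)·(1.4) + (2)·(1.4) + (-2)·(0.4)) / 4 = -11/4 = -2.75
  s[U,W] = ((-2)·(-1.8) + (3)·(-1.8) + (-1)·(0.2) + (2)·(2.2) + (-2)·(1.2)) / 4 = 0/4 = 0
  s[V,V] = ((0.4)·(0.4) + (-3.6)·(-3.6) + (1.4)·(1.4) + (1.4)·(1.4) + (0.4)·(0.4)) / 4 = 17.2/4 = 4.3
  s[V,W] = ((0.4)·(-1.8) + (-3.6)·(-1.8) + (1.4)·(0.2) + (1.4)·(2.2) + (0.4)·(1.2)) / 4 = 9.6/4 = 2.4
  s[W,W] = ((-1.8)·(-1.8) + (-1.8)·(-1.8) + (0.2)·(0.2) + (2.2)·(2.2) + (1.2)·(1.2)) / 4 = 12.8/4 = 3.2
  Sample standard deviations s_i = √(s[i,i]):
  s(U) = √(5.5) = 2.3452
  s(V) = √(4.3) = 2.0736
  s(W) = √(3.2) = 1.7889

Step 3 — r_{ij} = s_{ij} / (s_i · s_j):
  r[U,U] = 1 (diagonal).
  r[U,V] = -2.75 / (2.3452 · 2.0736) = -2.75 / 4.8631 = -0.5655
  r[U,W] = 0 / (2.3452 · 1.7889) = 0 / 4.1952 = 0
  r[V,V] = 1 (diagonal).
  r[V,W] = 2.4 / (2.0736 · 1.7889) = 2.4 / 3.7094 = 0.647
  r[W,W] = 1 (diagonal).

R is symmetric with unit diagonal. Assembling:

R = [[1, -0.5655, 0],
 [-0.5655, 1, 0.647],
 [0, 0.647, 1]]


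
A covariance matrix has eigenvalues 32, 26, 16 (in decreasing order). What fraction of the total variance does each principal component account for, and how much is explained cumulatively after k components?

Step 1 — total variance = trace(Sigma) = Σ λ_i = 32 + 26 + 16 = 74.

Step 2 — fraction explained by component i = λ_i / Σ λ:
  PC1: 32/74 = 0.4324
  PC2: 26/74 = 0.3514
  PC3: 16/74 = 0.2162

Step 3 — cumulative fraction after k components = (λ_1 + ... + λ_k) / Σ λ:
  k = 1: 32/74 = 0.4324
  k = 2: (32 + 26)/74 = 58/74 = 0.7838
  k = 3: (32 + 26 + 16)/74 = 74/74 = 1

Summary (fraction, with percent):

explained: PC1 0.4324 (43.24%), PC2 0.3514 (35.14%), PC3 0.2162 (21.62%);  cumulative: 0.4324, 0.7838, 1


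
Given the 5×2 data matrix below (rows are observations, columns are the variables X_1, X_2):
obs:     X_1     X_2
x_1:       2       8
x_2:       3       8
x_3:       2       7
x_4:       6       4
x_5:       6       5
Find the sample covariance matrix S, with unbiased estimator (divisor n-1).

Step 1 — column means:
  mean(X_1) = (2 + 3 + 2 + 6 + 6) / 5 = 19/5 = 3.8
  mean(X_2) = (8 + 8 + 7 + 4 + 5) / 5 = 32/5 = 6.4

Step 2 — sample covariance S[i,j] = (1/(n-1)) · Σ_k (x_{k,i} - mean_i) · (x_{k,j} - mean_j), with n-1 = 4.
  S[X_1,X_1] = ((-1.8)·(-1.8) + (-0.8)·(-0.8) + (-1.8)·(-1.8) + (2.2)·(2.2) + (2.2)·(2.2)) / 4 = 16.8/4 = 4.2
  S[X_1,X_2] = ((-1.8)·(1.6) + (-0.8)·(1.6) + (-1.8)·(0.6) + (2.2)·(-2.4) + (2.2)·(-1.4)) / 4 = -13.6/4 = -3.4
  S[X_2,X_2] = ((1.6)·(1.6) + (1.6)·(1.6) + (0.6)·(0.6) + (-2.4)·(-2.4) + (-1.4)·(-1.4)) / 4 = 13.2/4 = 3.3

S is symmetric (S[j,i] = S[i,j]). Assembling:

S = [[4.2, -3.4],
 [-3.4, 3.3]]


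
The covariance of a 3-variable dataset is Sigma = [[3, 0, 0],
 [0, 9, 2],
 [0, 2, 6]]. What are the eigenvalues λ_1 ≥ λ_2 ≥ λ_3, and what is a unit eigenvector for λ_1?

Step 1 — characteristic polynomial p(λ) = det(λI - Sigma) = λ³ - tr·λ² + c_1·λ - det, where tr = trace, c_1 = sum of the principal 2×2 minors, det = det(Sigma):
  tr = 3 + 9 + 6 = 18,
  c_1 = (3·9 - (0)²) + (3·6 - (0)²) + (9·6 - (2)²) = 27 + 18 + 50 = 95,
  det = 3·(9·6 - (2)²) - (0)·((0)·6 - (2)·(0)) + (0)·((0)·(2) - 9·(0)) = 3·(50) - (0)·(0) + (0)·(0) = 150.
  So p(λ) = λ³ - 18λ² + 95λ - 150.
Step 2 — look for an integer root (rational root theorem: any rational root is an integer divisor of 150). Testing λ = 3:
  p(3) = 27 - 162 + 285 - 150 = 0  ✓
  Dividing out (λ - 3): p(λ) = (λ - 3)(λ² - 15λ + 50).
Step 3 — remaining eigenvalues from the quadratic λ² - 15λ + 50 = 0:
  Δ = 15² - 4·50 = 225 - 200 = 25,  λ = (15 ± √25)/2 = (15 ± 5)/2 = 10 or 5.
  Sorted: λ_1 = 10,  λ_2 = 5,  λ_3 = 3  (check: sum = 18 = tr ✓).

Step 4 — unit eigenvector for λ_1 = 10: v spans the null space of (Sigma - λ_1 I), whose rows are
  r_1 = (-7, 0, 0),  r_2 = (0, -1, 2),  r_3 = (0, 2, -4).
  v is orthogonal to every row, so take v ∝ r_1 × r_2 = ((0)·(2) - (0)·(-1), (0)·(0) - (-7)·(2), (-7)·(-1) - (0)·(0)) = (0, 14, 7).
  Rescale (divide by 7): u = (0, 2, 1).
  ||u|| = √((0)² + (2)² + (1)²) = √(5) ≈ 2.2361,  v_1 = u/||u|| ≈ (0, 0.8944, 0.4472) (||v_1|| = 1).

λ_1 = 10,  λ_2 = 5,  λ_3 = 3;  v_1 ≈ (0, 0.8944, 0.4472)


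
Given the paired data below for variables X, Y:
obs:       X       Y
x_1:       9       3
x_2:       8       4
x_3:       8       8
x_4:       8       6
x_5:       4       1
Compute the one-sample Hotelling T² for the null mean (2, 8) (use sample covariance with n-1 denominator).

Step 1 — sample mean vector:
  mean(X) = (9 + 8 + 8 + 8 + 4) / 5 = 37/5 = 7.4
  mean(Y) = (3 + 4 + 8 + 6 + 1) / 5 = 22/5 = 4.4
  x̄ = (7.4, 4.4),  deviation x̄ - mu_0 = (7.4, 4.4) - (2, 8) = (5.4, -3.6).

Step 2 — sample covariance matrix, S[i,j] = (1/(n-1)) · Σ_k (x_{k,i} - mean_i) · (x_{k,j} - mean_j), divisor n-1 = 4:
  S[X,X] = ((1.6)·(1.6) + (0.6)·(0.6) + (0.6)·(0.6) + (0.6)·(0.6) + (-3.4)·(-3.4)) / 4 = 15.2/4 = 3.8
  S[X,Y] = ((1.6)·(-1.4) + (0.6)·(-0.4) + (0.6)·(3.6) + (0.6)·(1.6) + (-3.4)·(-3.4)) / 4 = 12.2/4 = 3.05
  S[Y,Y] = ((-1.4)·(-1.4) + (-0.4)·(-0.4) + (3.6)·(3.6) + (1.6)·(1.6) + (-3.4)·(-3.4)) / 4 = 29.2/4 = 7.3
  S = [[3.8, 3.05],
 [3.05, 7.3]].

Step 3 — invert S. det(S) = 3.8·7.3 - (3.05)² = 18.4375.
  S^{-1} = (1/det) · [[d, -b], [-b, a]] = [[0.3959, -0.1654],
 [-0.1654, 0.2061]].

Step 4 — quadratic form (x̄ - mu_0)^T · S^{-1} · (x̄ - mu_0):
  S^{-1} · (x̄ - mu_0) = (2.7336, -1.6353),
  (x̄ - mu_0)^T · [...] = (5.4)·(2.7336) + (-3.6)·(-1.6353) = 20.6481.

Step 5 — scale by n: T² = 5 · 20.6481 = 103.2407.

T² ≈ 103.2407


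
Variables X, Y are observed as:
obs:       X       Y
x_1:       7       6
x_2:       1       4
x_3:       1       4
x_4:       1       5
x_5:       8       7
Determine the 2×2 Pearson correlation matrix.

Step 1 — column means:
  mean(X) = (7 + 1 + 1 + 1 + 8) / 5 = 18/5 = 3.6
  mean(Y) = (6 + 4 + 4 + 5 + 7) / 5 = 26/5 = 5.2

Step 2 — sample variances and covariances s[i,j] = (1/(n-1)) · Σ_k (x_{k,i} - mean_i) · (x_{k,j} - mean_j), with n-1 = 4:
  s[X,X] = ((3.4)·(3.4) + (-2.6)·(-2.6) + (-2.6)·(-2.6) + (-2.6)·(-2.6) + (4.4)·(4.4)) / 4 = 51.2/4 = 12.8
  s[X,Y] = ((3.4)·(0.8) + (-2.6)·(-1.2) + (-2.6)·(-1.2) + (-2.6)·(-0.2) + (4.4)·(1.8)) / 4 = 17.4/4 = 4.35
  s[Y,Y] = ((0.8)·(0.8) + (-1.2)·(-1.2) + (-1.2)·(-1.2) + (-0.2)·(-0.2) + (1.8)·(1.8)) / 4 = 6.8/4 = 1.7
  Sample standard deviations s_i = √(s[i,i]):
  s(X) = √(12.8) = 3.5777
  s(Y) = √(1.7) = 1.3038

Step 3 — r_{ij} = s_{ij} / (s_i · s_j):
  r[X,X] = 1 (diagonal).
  r[X,Y] = 4.35 / (3.5777 · 1.3038) = 4.35 / 4.6648 = 0.9325
  r[Y,Y] = 1 (diagonal).

R is symmetric with unit diagonal. Assembling:

R = [[1, 0.9325],
 [0.9325, 1]]


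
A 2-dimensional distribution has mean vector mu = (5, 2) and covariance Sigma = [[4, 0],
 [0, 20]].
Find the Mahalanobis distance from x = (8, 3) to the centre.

Step 1 — centre the observation: (x - mu) = (3, 1).

Step 2 — invert Sigma. det(Sigma) = 4·20 - (0)² = 80.
  Sigma^{-1} = (1/det) · [[d, -b], [-b, a]] = [[0.25, 0],
 [0, 0.05]].

Step 3 — form the quadratic (x - mu)^T · Sigma^{-1} · (x - mu):
  Sigma^{-1} · (x - mu) = (0.75, 0.05).
  (x - mu)^T · [Sigma^{-1} · (x - mu)] = (3)·(0.75) + (1)·(0.05) = 2.3.

Step 4 — take square root: d = √(2.3) ≈ 1.5166.

d(x, mu) = √(2.3) ≈ 1.5166
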